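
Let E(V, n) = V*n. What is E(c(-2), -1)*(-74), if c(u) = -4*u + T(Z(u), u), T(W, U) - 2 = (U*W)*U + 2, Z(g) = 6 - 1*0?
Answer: 2664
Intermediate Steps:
Z(g) = 6 (Z(g) = 6 + 0 = 6)
T(W, U) = 4 + W*U² (T(W, U) = 2 + ((U*W)*U + 2) = 2 + (W*U² + 2) = 2 + (2 + W*U²) = 4 + W*U²)
c(u) = 4 - 4*u + 6*u² (c(u) = -4*u + (4 + 6*u²) = 4 - 4*u + 6*u²)
E(c(-2), -1)*(-74) = ((4 - 4*(-2) + 6*(-2)²)*(-1))*(-74) = ((4 + 8 + 6*4)*(-1))*(-74) = ((4 + 8 + 24)*(-1))*(-74) = (36*(-1))*(-74) = -36*(-74) = 2664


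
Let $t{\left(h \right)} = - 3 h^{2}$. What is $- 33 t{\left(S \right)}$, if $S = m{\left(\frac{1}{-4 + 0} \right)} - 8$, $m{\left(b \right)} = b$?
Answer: $\frac{107811}{16} \approx 6738.2$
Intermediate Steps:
$S = - \frac{33}{4}$ ($S = \frac{1}{-4 + 0} - 8 = \frac{1}{-4} - 8 = - \frac{1}{4} - 8 = - \frac{33}{4} \approx -8.25$)
$- 33 t{\left(S \right)} = - 33 \left(- 3 \left(- \frac{33}{4}\right)^{2}\right) = - 33 \left(\left(-3\right) \frac{1089}{16}\right) = \left(-33\right) \left(- \frac{3267}{16}\right) = \frac{107811}{16}$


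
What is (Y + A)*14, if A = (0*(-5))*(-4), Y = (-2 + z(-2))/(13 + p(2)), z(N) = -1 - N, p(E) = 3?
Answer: -7/8 ≈ -0.87500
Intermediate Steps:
Y = -1/16 (Y = (-2 + (-1 - 1*(-2)))/(13 + 3) = (-2 + (-1 + 2))/16 = (-2 + 1)*(1/16) = -1*1/16 = -1/16 ≈ -0.062500)
A = 0 (A = 0*(-4) = 0)
(Y + A)*14 = (-1/16 + 0)*14 = -1/16*14 = -7/8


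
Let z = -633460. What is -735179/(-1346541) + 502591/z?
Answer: -211052898391/852979861860 ≈ -0.24743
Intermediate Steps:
-735179/(-1346541) + 502591/z = -735179/(-1346541) + 502591/(-633460) = -735179*(-1/1346541) + 502591*(-1/633460) = 735179/1346541 - 502591/633460 = -211052898391/852979861860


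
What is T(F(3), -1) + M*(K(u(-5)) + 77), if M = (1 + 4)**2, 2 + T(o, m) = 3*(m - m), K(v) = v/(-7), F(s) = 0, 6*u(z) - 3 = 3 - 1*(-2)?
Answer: 40283/21 ≈ 1918.2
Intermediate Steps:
u(z) = 4/3 (u(z) = 1/2 + (3 - 1*(-2))/6 = 1/2 + (3 + 2)/6 = 1/2 + (1/6)*5 = 1/2 + 5/6 = 4/3)
K(v) = -v/7 (K(v) = v*(-1/7) = -v/7)
T(o, m) = -2 (T(o, m) = -2 + 3*(m - m) = -2 + 3*0 = -2 + 0 = -2)
M = 25 (M = 5**2 = 25)
T(F(3), -1) + M*(K(u(-5)) + 77) = -2 + 25*(-1/7*4/3 + 77) = -2 + 25*(-4/21 + 77) = -2 + 25*(1613/21) = -2 + 40325/21 = 40283/21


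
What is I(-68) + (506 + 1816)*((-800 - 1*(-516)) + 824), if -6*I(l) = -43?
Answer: 7523323/6 ≈ 1.2539e+6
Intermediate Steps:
I(l) = 43/6 (I(l) = -⅙*(-43) = 43/6)
I(-68) + (506 + 1816)*((-800 - 1*(-516)) + 824) = 43/6 + (506 + 1816)*((-800 - 1*(-516)) + 824) = 43/6 + 2322*((-800 + 516) + 824) = 43/6 + 2322*(-284 + 824) = 43/6 + 2322*540 = 43/6 + 1253880 = 7523323/6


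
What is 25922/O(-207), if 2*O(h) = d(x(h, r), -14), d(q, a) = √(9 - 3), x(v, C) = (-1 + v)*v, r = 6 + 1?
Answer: 25922*√6/3 ≈ 21165.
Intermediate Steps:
r = 7
x(v, C) = v*(-1 + v)
d(q, a) = √6
O(h) = √6/2
25922/O(-207) = 25922/((√6/2)) = 25922*(√6/3) = 25922*√6/3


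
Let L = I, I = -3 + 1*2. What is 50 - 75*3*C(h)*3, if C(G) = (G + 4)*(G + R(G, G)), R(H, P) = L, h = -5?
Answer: -4000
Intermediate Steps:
I = -1 (I = -3 + 2 = -1)
L = -1
R(H, P) = -1
C(G) = (-1 + G)*(4 + G) (C(G) = (G + 4)*(G - 1) = (4 + G)*(-1 + G) = (-1 + G)*(4 + G))
50 - 75*3*C(h)*3 = 50 - 75*3*(-4 + (-5)² + 3*(-5))*3 = 50 - 75*3*(-4 + 25 - 15)*3 = 50 - 75*3*6*3 = 50 - 1350*3 = 50 - 75*54 = 50 - 4050 = -4000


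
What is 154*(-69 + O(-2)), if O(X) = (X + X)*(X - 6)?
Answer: -5698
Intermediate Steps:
O(X) = 2*X*(-6 + X) (O(X) = (2*X)*(-6 + X) = 2*X*(-6 + X))
154*(-69 + O(-2)) = 154*(-69 + 2*(-2)*(-6 - 2)) = 154*(-69 + 2*(-2)*(-8)) = 154*(-69 + 32) = 154*(-37) = -5698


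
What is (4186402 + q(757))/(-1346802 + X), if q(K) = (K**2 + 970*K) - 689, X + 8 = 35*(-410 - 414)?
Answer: -2746526/687825 ≈ -3.9931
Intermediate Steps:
X = -28848 (X = -8 + 35*(-410 - 414) = -8 + 35*(-824) = -8 - 28840 = -28848)
q(K) = -689 + K**2 + 970*K
(4186402 + q(757))/(-1346802 + X) = (4186402 + (-689 + 757**2 + 970*757))/(-1346802 - 28848) = (4186402 + (-689 + 573049 + 734290))/(-1375650) = (4186402 + 1306650)*(-1/1375650) = 5493052*(-1/1375650) = -2746526/687825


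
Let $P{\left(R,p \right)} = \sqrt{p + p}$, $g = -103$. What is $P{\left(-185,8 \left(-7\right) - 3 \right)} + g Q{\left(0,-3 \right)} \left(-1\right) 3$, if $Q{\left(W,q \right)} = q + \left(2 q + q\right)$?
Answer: $-3708 + i \sqrt{118} \approx -3708.0 + 10.863 i$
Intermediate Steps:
$Q{\left(W,q \right)} = 4 q$ ($Q{\left(W,q \right)} = q + 3 q = 4 q$)
$P{\left(R,p \right)} = \sqrt{2} \sqrt{p}$ ($P{\left(R,p \right)} = \sqrt{2 p} = \sqrt{2} \sqrt{p}$)
$P{\left(-185,8 \left(-7\right) - 3 \right)} + g Q{\left(0,-3 \right)} \left(-1\right) 3 = \sqrt{2} \sqrt{8 \left(-7\right) - 3} - 103 \cdot 4 \left(-3\right) \left(-1\right) 3 = \sqrt{2} \sqrt{-56 - 3} - 103 \left(-12\right) \left(-1\right) 3 = \sqrt{2} \sqrt{-59} - 103 \cdot 12 \cdot 3 = \sqrt{2} i \sqrt{59} - 3708 = i \sqrt{118} - 3708 = -3708 + i \sqrt{118}$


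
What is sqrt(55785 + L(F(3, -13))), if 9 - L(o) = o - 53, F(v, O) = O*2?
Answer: sqrt(55873) ≈ 236.37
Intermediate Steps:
F(v, O) = 2*O
L(o) = 62 - o (L(o) = 9 - (o - 53) = 9 - (-53 + o) = 9 + (53 - o) = 62 - o)
sqrt(55785 + L(F(3, -13))) = sqrt(55785 + (62 - 2*(-13))) = sqrt(55785 + (62 - 1*(-26))) = sqrt(55785 + (62 + 26)) = sqrt(55785 + 88) = sqrt(55873)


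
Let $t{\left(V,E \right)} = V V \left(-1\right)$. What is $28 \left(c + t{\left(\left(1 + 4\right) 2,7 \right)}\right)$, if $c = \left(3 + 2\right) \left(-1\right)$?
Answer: $-2940$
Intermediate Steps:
$t{\left(V,E \right)} = - V^{2}$ ($t{\left(V,E \right)} = V^{2} \left(-1\right) = - V^{2}$)
$c = -5$ ($c = 5 \left(-1\right) = -5$)
$28 \left(c + t{\left(\left(1 + 4\right) 2,7 \right)}\right) = 28 \left(-5 - \left(\left(1 + 4\right) 2\right)^{2}\right) = 28 \left(-5 - \left(5 \cdot 2\right)^{2}\right) = 28 \left(-5 - 10^{2}\right) = 28 \left(-5 - 100\right) = 28 \left(-105\right) = -2940$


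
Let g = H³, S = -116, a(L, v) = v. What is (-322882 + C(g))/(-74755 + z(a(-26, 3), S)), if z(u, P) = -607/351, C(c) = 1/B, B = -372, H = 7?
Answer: 14053116285/3253711888 ≈ 4.3191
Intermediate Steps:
g = 343 (g = 7³ = 343)
C(c) = -1/372 (C(c) = 1/(-372) = -1/372)
z(u, P) = -607/351 (z(u, P) = -607*1/351 = -607/351)
(-322882 + C(g))/(-74755 + z(a(-26, 3), S)) = (-322882 - 1/372)/(-74755 - 607/351) = -120112105/(372*(-26239612/351)) = -120112105/372*(-351/26239612) = 14053116285/3253711888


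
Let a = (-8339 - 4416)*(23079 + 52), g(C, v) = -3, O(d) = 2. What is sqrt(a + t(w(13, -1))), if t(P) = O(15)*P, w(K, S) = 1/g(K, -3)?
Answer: I*sqrt(2655323151)/3 ≈ 17177.0*I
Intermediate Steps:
w(K, S) = -1/3 (w(K, S) = 1/(-3) = -1/3)
t(P) = 2*P
a = -295035905 (a = -12755*23131 = -295035905)
sqrt(a + t(w(13, -1))) = sqrt(-295035905 + 2*(-1/3)) = sqrt(-295035905 - 2/3) = sqrt(-885107717/3) = I*sqrt(2655323151)/3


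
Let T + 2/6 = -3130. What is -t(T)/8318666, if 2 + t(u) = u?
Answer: 9397/24955998 ≈ 0.00037654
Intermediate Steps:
T = -9391/3 (T = -1/3 - 3130 = -9391/3 ≈ -3130.3)
t(u) = -2 + u
-t(T)/8318666 = -(-2 - 9391/3)/8318666 = -(-9397)/(3*8318666) = -1*(-9397/24955998) = 9397/24955998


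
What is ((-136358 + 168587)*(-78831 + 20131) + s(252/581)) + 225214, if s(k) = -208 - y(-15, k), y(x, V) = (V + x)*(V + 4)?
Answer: -13031351093454/6889 ≈ -1.8916e+9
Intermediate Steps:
y(x, V) = (4 + V)*(V + x) (y(x, V) = (V + x)*(4 + V) = (4 + V)*(V + x))
s(k) = -148 - k**2 + 11*k (s(k) = -208 - (k**2 + 4*k + 4*(-15) + k*(-15)) = -208 - (k**2 + 4*k - 60 - 15*k) = -208 - (-60 + k**2 - 11*k) = -208 + (60 - k**2 + 11*k) = -148 - k**2 + 11*k)
((-136358 + 168587)*(-78831 + 20131) + s(252/581)) + 225214 = ((-136358 + 168587)*(-78831 + 20131) + (-148 - (252/581)**2 + 11*(252/581))) + 225214 = (32229*(-58700) + (-148 - (252*(1/581))**2 + 11*(252*(1/581)))) + 225214 = (-1891842300 + (-148 - (36/83)**2 + 11*(36/83))) + 225214 = (-1891842300 + (-148 - 1*1296/6889 + 396/83)) + 225214 = (-1891842300 + (-148 - 1296/6889 + 396/83)) + 225214 = (-1891842300 - 988000/6889) + 225214 = -13032902592700/6889 + 225214 = -13031351093454/6889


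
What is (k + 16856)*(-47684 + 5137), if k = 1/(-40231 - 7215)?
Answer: -34026953676925/47446 ≈ -7.1717e+8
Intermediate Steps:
k = -1/47446 (k = 1/(-47446) = -1/47446 ≈ -2.1077e-5)
(k + 16856)*(-47684 + 5137) = (-1/47446 + 16856)*(-47684 + 5137) = (799749775/47446)*(-42547) = -34026953676925/47446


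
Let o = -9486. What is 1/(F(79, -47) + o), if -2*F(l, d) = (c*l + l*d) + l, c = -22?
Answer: -1/6800 ≈ -0.00014706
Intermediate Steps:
F(l, d) = 21*l/2 - d*l/2 (F(l, d) = -((-22*l + l*d) + l)/2 = -((-22*l + d*l) + l)/2 = -(-21*l + d*l)/2 = 21*l/2 - d*l/2)
1/(F(79, -47) + o) = 1/((1/2)*79*(21 - 1*(-47)) - 9486) = 1/((1/2)*79*(21 + 47) - 9486) = 1/((1/2)*79*68 - 9486) = 1/(2686 - 9486) = 1/(-6800) = -1/6800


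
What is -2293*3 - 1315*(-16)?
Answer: 14161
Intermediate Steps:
-2293*3 - 1315*(-16) = -6879 - 1*(-21040) = -6879 + 21040 = 14161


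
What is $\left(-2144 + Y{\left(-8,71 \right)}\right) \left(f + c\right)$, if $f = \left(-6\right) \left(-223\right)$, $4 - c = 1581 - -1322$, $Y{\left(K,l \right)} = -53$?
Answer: $3429517$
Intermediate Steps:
$c = -2899$ ($c = 4 - \left(1581 - -1322\right) = 4 - \left(1581 + 1322\right) = 4 - 2903 = -2899$)
$f = 1338$
$\left(-2144 + Y{\left(-8,71 \right)}\right) \left(f + c\right) = \left(-2144 - 53\right) \left(1338 - 2899\right) = \left(-2197\right) \left(-1561\right) = 3429517$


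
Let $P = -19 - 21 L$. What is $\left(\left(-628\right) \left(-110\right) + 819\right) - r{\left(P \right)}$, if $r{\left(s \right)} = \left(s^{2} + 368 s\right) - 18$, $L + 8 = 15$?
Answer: $103449$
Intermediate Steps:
$L = 7$ ($L = -8 + 15 = 7$)
$P = -166$ ($P = -19 - 147 = -166$)
$r{\left(s \right)} = -18 + s^{2} + 368 s$
$\left(\left(-628\right) \left(-110\right) + 819\right) - r{\left(P \right)} = \left(\left(-628\right) \left(-110\right) + 819\right) - \left(-18 + \left(-166\right)^{2} + 368 \left(-166\right)\right) = \left(69080 + 819\right) - \left(-18 + 27556 - 61088\right) = 69899 - -33550 = 69899 + 33550 = 103449$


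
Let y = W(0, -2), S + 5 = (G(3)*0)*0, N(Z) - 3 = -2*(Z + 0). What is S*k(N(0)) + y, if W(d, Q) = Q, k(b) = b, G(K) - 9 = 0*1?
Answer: -17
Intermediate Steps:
G(K) = 9 (G(K) = 9 + 0*1 = 9 + 0 = 9)
N(Z) = 3 - 2*Z (N(Z) = 3 - 2*(Z + 0) = 3 - 2*Z)
S = -5 (S = -5 + (9*0)*0 = -5 + 0*0 = -5 + 0 = -5)
y = -2
S*k(N(0)) + y = -5*(3 - 2*0) - 2 = -5*(3 + 0) - 2 = -5*3 - 2 = -15 - 2 = -17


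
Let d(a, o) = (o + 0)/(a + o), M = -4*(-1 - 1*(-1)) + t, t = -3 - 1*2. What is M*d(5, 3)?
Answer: -15/8 ≈ -1.8750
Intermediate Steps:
t = -5 (t = -3 - 2 = -5)
M = -5 (M = -4*(-1 - 1*(-1)) - 5 = -4*(-1 + 1) - 5 = -4*0 - 5 = 0 - 5 = -5)
d(a, o) = o/(a + o)
M*d(5, 3) = -15/(5 + 3) = -15/8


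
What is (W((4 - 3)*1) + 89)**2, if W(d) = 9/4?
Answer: 133225/16 ≈ 8326.6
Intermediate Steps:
W(d) = 9/4 (W(d) = 9*(1/4) = 9/4)
(W((4 - 3)*1) + 89)**2 = (9/4 + 89)**2 = (365/4)**2 = 133225/16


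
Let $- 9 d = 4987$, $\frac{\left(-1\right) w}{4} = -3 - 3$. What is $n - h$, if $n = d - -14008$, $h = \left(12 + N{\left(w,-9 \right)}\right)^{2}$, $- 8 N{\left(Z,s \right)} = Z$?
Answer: $\frac{120356}{9} \approx 13373.0$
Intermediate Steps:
$w = 24$ ($w = - 4 \left(-3 - 3\right) = \left(-4\right) \left(-6\right) = 24$)
$d = - \frac{4987}{9}$ ($d = \left(- \frac{1}{9}\right) 4987 = - \frac{4987}{9} \approx -554.11$)
$N{\left(Z,s \right)} = - \frac{Z}{8}$
$h = 81$ ($h = \left(12 - 3\right)^{2} = 9^{2} = 81$)
$n = \frac{121085}{9}$ ($n = - \frac{4987}{9} - -14008 = - \frac{4987}{9} + 14008 = \frac{121085}{9} \approx 13454.0$)
$n - h = \frac{121085}{9} - 81 = \frac{120356}{9}$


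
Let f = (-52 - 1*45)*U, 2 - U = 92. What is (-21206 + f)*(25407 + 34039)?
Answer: -741648296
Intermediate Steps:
U = -90 (U = 2 - 1*92 = 2 - 92 = -90)
f = 8730 (f = (-52 - 1*45)*(-90) = (-52 - 45)*(-90) = -97*(-90) = 8730)
(-21206 + f)*(25407 + 34039) = (-21206 + 8730)*(25407 + 34039) = -12476*59446 = -741648296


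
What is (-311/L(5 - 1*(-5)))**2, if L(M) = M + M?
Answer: 96721/400 ≈ 241.80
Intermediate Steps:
L(M) = 2*M
(-311/L(5 - 1*(-5)))**2 = (-311*1/(2*(5 - 1*(-5))))**2 = (-311*1/(2*(5 + 5)))**2 = (-311/(2*10))**2 = (-311/20)**2 = 96721/400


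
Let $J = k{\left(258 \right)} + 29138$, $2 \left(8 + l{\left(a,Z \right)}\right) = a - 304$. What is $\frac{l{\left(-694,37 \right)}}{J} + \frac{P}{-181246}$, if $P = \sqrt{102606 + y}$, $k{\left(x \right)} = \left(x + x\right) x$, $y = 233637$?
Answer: $- \frac{39}{12482} - \frac{\sqrt{336243}}{181246} \approx -0.0063238$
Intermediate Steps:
$l{\left(a,Z \right)} = -160 + \frac{a}{2}$ ($l{\left(a,Z \right)} = -8 + \frac{a - 304}{2} = -8 + \frac{-304 + a}{2} = -8 + \left(-152 + \frac{a}{2}\right) = -160 + \frac{a}{2}$)
$k{\left(x \right)} = 2 x^{2}$ ($k{\left(x \right)} = 2 x x = 2 x^{2}$)
$J = 162266$ ($J = 2 \cdot 258^{2} + 29138 = 2 \cdot 66564 + 29138 = 133128 + 29138 = 162266$)
$P = \sqrt{336243}$ ($P = \sqrt{102606 + 233637} = \sqrt{336243} \approx 579.86$)
$\frac{l{\left(-694,37 \right)}}{J} + \frac{P}{-181246} = \frac{-160 + \frac{1}{2} \left(-694\right)}{162266} + \frac{\sqrt{336243}}{-181246} = \left(-160 - 347\right) \frac{1}{162266} + \sqrt{336243} \left(- \frac{1}{181246}\right) = \left(-507\right) \frac{1}{162266} - \frac{\sqrt{336243}}{181246} = - \frac{39}{12482} - \frac{\sqrt{336243}}{181246}$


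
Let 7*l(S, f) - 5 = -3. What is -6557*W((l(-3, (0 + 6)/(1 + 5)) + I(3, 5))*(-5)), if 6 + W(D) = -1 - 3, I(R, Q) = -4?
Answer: 65570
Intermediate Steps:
l(S, f) = 2/7 (l(S, f) = 5/7 + (⅐)*(-3) = 5/7 - 3/7 = 2/7)
W(D) = -10 (W(D) = -6 + (-1 - 3) = -6 - 4 = -10)
-6557*W((l(-3, (0 + 6)/(1 + 5)) + I(3, 5))*(-5)) = -6557*(-10) = 65570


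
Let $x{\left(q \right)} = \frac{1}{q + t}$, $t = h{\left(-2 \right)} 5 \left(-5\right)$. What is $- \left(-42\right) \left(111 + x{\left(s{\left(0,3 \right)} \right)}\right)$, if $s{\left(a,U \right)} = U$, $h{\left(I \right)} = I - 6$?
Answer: $\frac{135204}{29} \approx 4662.2$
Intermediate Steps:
$h{\left(I \right)} = -6 + I$ ($h{\left(I \right)} = I - 6 = -6 + I$)
$t = 200$ ($t = \left(-6 - 2\right) 5 \left(-5\right) = \left(-8\right) 5 \left(-5\right) = \left(-40\right) \left(-5\right) = 200$)
$x{\left(q \right)} = \frac{1}{200 + q}$ ($x{\left(q \right)} = \frac{1}{q + 200} = \frac{1}{200 + q}$)
$- \left(-42\right) \left(111 + x{\left(s{\left(0,3 \right)} \right)}\right) = - \left(-42\right) \left(111 + \frac{1}{200 + 3}\right) = - \left(-42\right) \left(111 + \frac{1}{203}\right) = - \frac{\left(-42\right) 22534}{203} = \left(-1\right) \left(- \frac{135204}{29}\right) = \frac{135204}{29}$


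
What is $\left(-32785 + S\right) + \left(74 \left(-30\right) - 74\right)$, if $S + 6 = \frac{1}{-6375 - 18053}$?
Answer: $- \frac{857056381}{24428} \approx -35085.0$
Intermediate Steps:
$S = - \frac{146569}{24428}$ ($S = -6 + \frac{1}{-6375 - 18053} = -6 + \frac{1}{-24428} = -6 - \frac{1}{24428} = - \frac{146569}{24428} \approx -6.0$)
$\left(-32785 + S\right) + \left(74 \left(-30\right) - 74\right) = \left(-32785 - \frac{146569}{24428}\right) + \left(74 \left(-30\right) - 74\right) = - \frac{801018549}{24428} - 2294 = - \frac{857056381}{24428}$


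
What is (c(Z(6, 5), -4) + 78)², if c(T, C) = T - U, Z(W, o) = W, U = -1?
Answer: 7225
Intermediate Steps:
c(T, C) = 1 + T (c(T, C) = T - 1*(-1) = T + 1 = 1 + T)
(c(Z(6, 5), -4) + 78)² = ((1 + 6) + 78)² = (7 + 78)² = 85² = 7225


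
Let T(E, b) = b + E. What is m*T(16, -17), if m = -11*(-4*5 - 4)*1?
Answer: -264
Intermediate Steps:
T(E, b) = E + b
m = 264 (m = -11*(-20 - 4)*1 = -11*(-24)*1 = 264*1 = 264)
m*T(16, -17) = 264*(16 - 17) = 264*(-1) = -264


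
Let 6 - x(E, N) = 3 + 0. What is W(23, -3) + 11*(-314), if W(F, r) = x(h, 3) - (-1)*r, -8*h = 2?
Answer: -3454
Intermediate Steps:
h = -¼ (h = -⅛*2 = -¼ ≈ -0.25000)
x(E, N) = 3 (x(E, N) = 6 - (3 + 0) = 6 - 1*3 = 6 - 3 = 3)
W(F, r) = 3 + r (W(F, r) = 3 - (-1)*r = 3 + r)
W(23, -3) + 11*(-314) = (3 - 3) + 11*(-314) = 0 - 3454 = -3454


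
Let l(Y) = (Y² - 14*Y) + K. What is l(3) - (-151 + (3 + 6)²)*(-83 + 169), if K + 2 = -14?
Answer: 5971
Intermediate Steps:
K = -16 (K = -2 - 14 = -16)
l(Y) = -16 + Y² - 14*Y (l(Y) = (Y² - 14*Y) - 16 = -16 + Y² - 14*Y)
l(3) - (-151 + (3 + 6)²)*(-83 + 169) = (-16 + 3² - 14*3) - (-151 + (3 + 6)²)*(-83 + 169) = (-16 + 9 - 42) - (-151 + 9²)*86 = -49 - (-151 + 81)*86 = -49 - (-70)*86 = -49 - 1*(-6020) = -49 + 6020 = 5971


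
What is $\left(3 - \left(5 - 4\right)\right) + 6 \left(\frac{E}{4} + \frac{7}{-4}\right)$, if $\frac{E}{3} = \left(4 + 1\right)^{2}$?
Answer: $104$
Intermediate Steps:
$E = 75$ ($E = 3 \left(4 + 1\right)^{2} = 3 \cdot 5^{2} = 3 \cdot 25 = 75$)
$\left(3 - \left(5 - 4\right)\right) + 6 \left(\frac{E}{4} + \frac{7}{-4}\right) = \left(3 - \left(5 - 4\right)\right) + 6 \left(\frac{75}{4} + \frac{7}{-4}\right) = \left(3 - 1\right) + 6 \left(75 \cdot \frac{1}{4} + 7 \left(- \frac{1}{4}\right)\right) = \left(3 - 1\right) + 6 \left(\frac{75}{4} - \frac{7}{4}\right) = 2 + 6 \cdot 17 = 2 + 102 = 104$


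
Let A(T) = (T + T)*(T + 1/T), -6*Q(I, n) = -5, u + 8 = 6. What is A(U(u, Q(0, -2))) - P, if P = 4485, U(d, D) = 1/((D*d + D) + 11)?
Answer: -16681171/3721 ≈ -4483.0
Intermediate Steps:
u = -2 (u = -8 + 6 = -2)
Q(I, n) = 5/6 (Q(I, n) = -1/6*(-5) = 5/6)
U(d, D) = 1/(11 + D + D*d) (U(d, D) = 1/((D + D*d) + 11) = 1/(11 + D + D*d))
A(T) = 2*T*(T + 1/T) (A(T) = (2*T)*(T + 1/T) = 2*T*(T + 1/T))
A(U(u, Q(0, -2))) - P = (2 + 2*(1/(11 + 5/6 + (5/6)*(-2)))**2) - 1*4485 = (2 + 2*(1/(11 + 5/6 - 5/3))**2) - 4485 = (2 + 2*(1/(61/6))**2) - 4485 = (2 + 2*(6/61)**2) - 4485 = (2 + 2*(36/3721)) - 4485 = (2 + 72/3721) - 4485 = 7514/3721 - 4485 = -16681171/3721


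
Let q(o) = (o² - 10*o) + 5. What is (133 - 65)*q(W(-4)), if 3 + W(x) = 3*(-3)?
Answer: 18292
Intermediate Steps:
W(x) = -12 (W(x) = -3 + 3*(-3) = -3 - 9 = -12)
q(o) = 5 + o² - 10*o
(133 - 65)*q(W(-4)) = (133 - 65)*(5 + (-12)² - 10*(-12)) = 68*(5 + 144 + 120) = 68*269 = 18292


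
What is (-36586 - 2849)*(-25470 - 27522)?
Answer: 2089739520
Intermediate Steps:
(-36586 - 2849)*(-25470 - 27522) = -39435*(-52992) = 2089739520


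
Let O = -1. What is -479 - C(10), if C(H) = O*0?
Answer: -479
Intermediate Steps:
C(H) = 0 (C(H) = -1*0 = 0)
-479 - C(10) = -479 - 1*0 = -479 + 0 = -479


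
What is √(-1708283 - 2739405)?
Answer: 2*I*√1111922 ≈ 2109.0*I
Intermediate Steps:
√(-1708283 - 2739405) = √(-4447688) = 2*I*√1111922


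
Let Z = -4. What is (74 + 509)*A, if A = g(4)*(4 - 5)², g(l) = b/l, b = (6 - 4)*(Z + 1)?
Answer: -1749/2 ≈ -874.50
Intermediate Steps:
b = -6 (b = (6 - 4)*(-4 + 1) = 2*(-3) = -6)
g(l) = -6/l
A = -3/2 (A = (-6/4)*(4 - 5)² = -6*¼*(-1)² = -3/2*1 = -3/2 ≈ -1.5000)
(74 + 509)*A = (74 + 509)*(-3/2) = 583*(-3/2) = -1749/2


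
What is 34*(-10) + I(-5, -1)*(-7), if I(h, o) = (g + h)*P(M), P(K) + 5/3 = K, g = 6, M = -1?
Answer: -964/3 ≈ -321.33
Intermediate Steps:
P(K) = -5/3 + K
I(h, o) = -16 - 8*h/3 (I(h, o) = (6 + h)*(-5/3 - 1) = (6 + h)*(-8/3) = -16 - 8*h/3)
34*(-10) + I(-5, -1)*(-7) = 34*(-10) + (-16 - 8/3*(-5))*(-7) = -340 + (-16 + 40/3)*(-7) = -340 - 8/3*(-7) = -340 + 56/3 = -964/3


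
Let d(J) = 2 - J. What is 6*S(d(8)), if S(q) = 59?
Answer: 354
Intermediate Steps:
6*S(d(8)) = 6*59 = 354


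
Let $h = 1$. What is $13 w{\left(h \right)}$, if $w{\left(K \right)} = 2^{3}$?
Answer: $104$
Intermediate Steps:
$w{\left(K \right)} = 8$
$13 w{\left(h \right)} = 13 \cdot 8 = 104$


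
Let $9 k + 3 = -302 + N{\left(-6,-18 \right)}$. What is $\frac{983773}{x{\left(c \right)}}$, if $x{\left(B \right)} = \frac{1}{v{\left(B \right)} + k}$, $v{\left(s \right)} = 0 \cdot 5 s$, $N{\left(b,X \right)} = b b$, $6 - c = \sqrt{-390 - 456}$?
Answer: $- \frac{264634937}{9} \approx -2.9404 \cdot 10^{7}$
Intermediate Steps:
$c = 6 - 3 i \sqrt{94}$ ($c = 6 - \sqrt{-390 - 456} = 6 - \sqrt{-846} = 6 - 3 i \sqrt{94} \approx 6.0 - 29.086 i$)
$N{\left(b,X \right)} = b^{2}$
$v{\left(s \right)} = 0$ ($v{\left(s \right)} = 0 s = 0$)
$k = - \frac{269}{9}$ ($k = - \frac{1}{3} + \frac{-302 + \left(-6\right)^{2}}{9} = - \frac{1}{3} + \frac{-302 + 36}{9} = - \frac{1}{3} + \frac{1}{9} \left(-266\right) = - \frac{1}{3} - \frac{266}{9} = - \frac{269}{9} \approx -29.889$)
$x{\left(B \right)} = - \frac{9}{269}$ ($x{\left(B \right)} = \frac{1}{0 - \frac{269}{9}} = \frac{1}{- \frac{269}{9}} = - \frac{9}{269}$)
$\frac{983773}{x{\left(c \right)}} = \frac{983773}{- \frac{9}{269}} = 983773 \left(- \frac{269}{9}\right) = - \frac{264634937}{9}$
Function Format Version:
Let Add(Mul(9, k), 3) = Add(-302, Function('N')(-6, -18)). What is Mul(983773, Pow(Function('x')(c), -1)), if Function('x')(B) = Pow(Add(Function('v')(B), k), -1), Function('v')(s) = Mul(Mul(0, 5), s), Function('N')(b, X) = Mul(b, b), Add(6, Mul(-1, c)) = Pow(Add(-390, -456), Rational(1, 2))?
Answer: Rational(-264634937, 9) ≈ -2.9404e+7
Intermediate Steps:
c = Add(6, Mul(-3, I, Pow(94, Rational(1, 2)))) (c = Add(6, Mul(-1, Pow(Add(-390, -456), Rational(1, 2)))) = Add(6, Mul(-1, Pow(-846, Rational(1, 2)))) = Add(6, Mul(-1, Mul(3, I, Pow(94, Rational(1, 2))))) = Add(6, Mul(-3, I, Pow(94, Rational(1, 2)))) ≈ Add(6.0000, Mul(-29.086, I)))
Function('N')(b, X) = Pow(b, 2)
Function('v')(s) = 0 (Function('v')(s) = Mul(0, s) = 0)
k = Rational(-269, 9) (k = Add(Rational(-1, 3), Mul(Rational(1, 9), Add(-302, Pow(-6, 2)))) = Add(Rational(-1, 3), Mul(Rational(1, 9), Add(-302, 36))) = Add(Rational(-1, 3), Mul(Rational(1, 9), -266)) = Add(Rational(-1, 3), Rational(-266, 9)) = Rational(-269, 9) ≈ -29.889)
Function('x')(B) = Rational(-9, 269) (Function('x')(B) = Pow(Add(0, Rational(-269, 9)), -1) = Pow(Rational(-269, 9), -1) = Rational(-9, 269))
Mul(983773, Pow(Function('x')(c), -1)) = Mul(983773, Pow(Rational(-9, 269), -1)) = Mul(983773, Rational(-269, 9)) = Rational(-264634937, 9)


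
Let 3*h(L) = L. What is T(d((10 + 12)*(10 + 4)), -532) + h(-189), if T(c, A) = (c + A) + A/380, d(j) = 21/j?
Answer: -131193/220 ≈ -596.33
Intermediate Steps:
h(L) = L/3
T(c, A) = c + 381*A/380 (T(c, A) = (A + c) + A*(1/380) = (A + c) + A/380 = c + 381*A/380)
T(d((10 + 12)*(10 + 4)), -532) + h(-189) = (21/(((10 + 12)*(10 + 4))) + (381/380)*(-532)) + (1/3)*(-189) = (21/((22*14)) - 2667/5) - 63 = (21/308 - 2667/5) - 63 = (21*(1/308) - 2667/5) - 63 = (3/44 - 2667/5) - 63 = -117333/220 - 63 = -131193/220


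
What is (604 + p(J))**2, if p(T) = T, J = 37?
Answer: 410881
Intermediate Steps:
(604 + p(J))**2 = (604 + 37)**2 = 641**2 = 410881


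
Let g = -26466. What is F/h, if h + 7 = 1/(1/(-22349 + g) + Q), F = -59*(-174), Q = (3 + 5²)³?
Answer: -5500455449907/3750529669 ≈ -1466.6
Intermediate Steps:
Q = 21952 (Q = (3 + 25)³ = 28³ = 21952)
F = 10266
h = -7501059338/1071586879 (h = -7 + 1/(1/(-22349 - 26466) + 21952) = -7 + 1/(1/(-48815) + 21952) = -7 + 1/(-1/48815 + 21952) = -7 + 1/(1071586879/48815) = -7 + 48815/1071586879 = -7501059338/1071586879 ≈ -7.0000)
F/h = 10266/(-7501059338/1071586879) = 10266*(-1071586879/7501059338) = -5500455449907/3750529669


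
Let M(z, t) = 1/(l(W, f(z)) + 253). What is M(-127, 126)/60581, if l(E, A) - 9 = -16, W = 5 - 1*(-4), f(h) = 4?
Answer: 1/14902926 ≈ 6.7101e-8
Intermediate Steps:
W = 9 (W = 5 + 4 = 9)
l(E, A) = -7 (l(E, A) = 9 - 16 = -7)
M(z, t) = 1/246 (M(z, t) = 1/(-7 + 253) = 1/246)
M(-127, 126)/60581 = (1/246)/60581 = (1/246)*(1/60581) = 1/14902926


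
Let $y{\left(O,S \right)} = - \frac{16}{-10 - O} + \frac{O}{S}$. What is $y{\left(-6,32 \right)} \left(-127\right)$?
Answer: $- \frac{7747}{16} \approx -484.19$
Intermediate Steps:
$y{\left(-6,32 \right)} \left(-127\right) = \frac{\left(-6\right)^{2} + 10 \left(-6\right) + 16 \cdot 32}{32 \left(10 - 6\right)} \left(-127\right) = \frac{36 - 60 + 512}{32 \cdot 4} \left(-127\right) = \frac{1}{32} \cdot \frac{1}{4} \cdot 488 \left(-127\right) = \frac{61}{16} \left(-127\right) = - \frac{7747}{16}$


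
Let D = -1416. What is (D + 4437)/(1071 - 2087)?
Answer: -3021/1016 ≈ -2.9734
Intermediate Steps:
(D + 4437)/(1071 - 2087) = (-1416 + 4437)/(1071 - 2087) = 3021/(-1016) = 3021*(-1/1016) = -3021/1016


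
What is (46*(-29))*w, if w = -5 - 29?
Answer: 45356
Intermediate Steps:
w = -34
(46*(-29))*w = (46*(-29))*(-34) = -1334*(-34) = 45356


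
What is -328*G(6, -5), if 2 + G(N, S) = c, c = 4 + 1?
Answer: -984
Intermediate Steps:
c = 5
G(N, S) = 3 (G(N, S) = -2 + 5 = 3)
-328*G(6, -5) = -328*3 = -984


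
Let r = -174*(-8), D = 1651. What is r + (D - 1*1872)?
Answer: 1171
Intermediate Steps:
r = 1392
r + (D - 1*1872) = 1392 + (1651 - 1*1872) = 1392 + (1651 - 1872) = 1392 - 221 = 1171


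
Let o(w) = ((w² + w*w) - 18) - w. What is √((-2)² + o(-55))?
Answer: √6091 ≈ 78.045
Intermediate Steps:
o(w) = -18 - w + 2*w² (o(w) = ((w² + w²) - 18) - w = (2*w² - 18) - w = (-18 + 2*w²) - w = -18 - w + 2*w²)
√((-2)² + o(-55)) = √((-2)² + (-18 - 1*(-55) + 2*(-55)²)) = √(4 + (-18 + 55 + 2*3025)) = √(4 + (-18 + 55 + 6050)) = √(4 + 6087) = √6091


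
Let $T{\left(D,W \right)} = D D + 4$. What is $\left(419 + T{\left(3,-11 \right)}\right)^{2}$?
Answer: $186624$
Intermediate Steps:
$T{\left(D,W \right)} = 4 + D^{2}$ ($T{\left(D,W \right)} = D^{2} + 4 = 4 + D^{2}$)
$\left(419 + T{\left(3,-11 \right)}\right)^{2} = \left(419 + \left(4 + 3^{2}\right)\right)^{2} = \left(419 + \left(4 + 9\right)\right)^{2} = \left(419 + 13\right)^{2} = 432^{2} = 186624$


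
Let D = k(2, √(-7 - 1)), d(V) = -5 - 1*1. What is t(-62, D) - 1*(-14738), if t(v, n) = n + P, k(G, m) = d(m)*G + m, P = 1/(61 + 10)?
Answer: 1045547/71 + 2*I*√2 ≈ 14726.0 + 2.8284*I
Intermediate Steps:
d(V) = -6 (d(V) = -5 - 1 = -6)
P = 1/71 ≈ 0.014085
k(G, m) = m - 6*G (k(G, m) = -6*G + m = m - 6*G)
D = -12 + 2*I*√2 (D = √(-7 - 1) - 6*2 = √(-8) - 12 = 2*I*√2 - 12 = -12 + 2*I*√2 ≈ -12.0 + 2.8284*I)
t(v, n) = 1/71 + n (t(v, n) = n + 1/71 = 1/71 + n)
t(-62, D) - 1*(-14738) = (1/71 + (-12 + 2*I*√2)) - 1*(-14738) = (-851/71 + 2*I*√2) + 14738 = 1045547/71 + 2*I*√2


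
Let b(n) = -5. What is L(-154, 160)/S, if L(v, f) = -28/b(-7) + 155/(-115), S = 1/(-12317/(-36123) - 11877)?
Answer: -69930350302/1384715 ≈ -50502.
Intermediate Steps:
S = -36123/429020554 (S = 1/(-12317*(-1/36123) - 11877) = 1/(12317/36123 - 11877) = 1/(-429020554/36123) = -36123/429020554 ≈ -8.4199e-5)
L(v, f) = 489/115 (L(v, f) = -28/(-5) + 155/(-115) = -28*(-1/5) + 155*(-1/115) = 28/5 - 31/23 = 489/115)
L(-154, 160)/S = 489/(115*(-36123/429020554)) = (489/115)*(-429020554/36123) = -69930350302/1384715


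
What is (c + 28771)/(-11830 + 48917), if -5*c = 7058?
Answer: 136797/185435 ≈ 0.73771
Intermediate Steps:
c = -7058/5 (c = -1/5*7058 = -7058/5 ≈ -1411.6)
(c + 28771)/(-11830 + 48917) = (-7058/5 + 28771)/(-11830 + 48917) = (136797/5)/37087 = (136797/5)*(1/37087) = 136797/185435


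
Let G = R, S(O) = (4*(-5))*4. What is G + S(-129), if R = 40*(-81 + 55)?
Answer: -1120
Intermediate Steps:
S(O) = -80 (S(O) = -20*4 = -80)
R = -1040 (R = 40*(-26) = -1040)
G = -1040
G + S(-129) = -1040 - 80 = -1120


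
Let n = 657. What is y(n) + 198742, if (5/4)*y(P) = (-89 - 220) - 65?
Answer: 992214/5 ≈ 1.9844e+5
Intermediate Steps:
y(P) = -1496/5 (y(P) = 4*((-89 - 220) - 65)/5 = 4*(-309 - 65)/5 = (⅘)*(-374) = -1496/5)
y(n) + 198742 = -1496/5 + 198742 = 992214/5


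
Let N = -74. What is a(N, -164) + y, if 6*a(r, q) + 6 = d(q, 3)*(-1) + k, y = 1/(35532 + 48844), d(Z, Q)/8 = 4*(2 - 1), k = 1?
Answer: -1560953/253128 ≈ -6.1667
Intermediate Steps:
d(Z, Q) = 32 (d(Z, Q) = 8*(4*(2 - 1)) = 8*(4*1) = 8*4 = 32)
y = 1/84376 ≈ 1.1852e-5
a(r, q) = -37/6 (a(r, q) = -1 + (32*(-1) + 1)/6 = -1 + (-32 + 1)/6 = -1 + (⅙)*(-31) = -1 - 31/6 = -37/6)
a(N, -164) + y = -37/6 + 1/84376 = -1560953/253128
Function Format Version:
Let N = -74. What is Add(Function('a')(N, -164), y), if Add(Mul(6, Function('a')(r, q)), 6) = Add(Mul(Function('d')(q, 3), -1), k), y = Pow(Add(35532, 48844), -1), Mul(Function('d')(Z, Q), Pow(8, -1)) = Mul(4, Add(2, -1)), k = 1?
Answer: Rational(-1560953, 253128) ≈ -6.1667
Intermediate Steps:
Function('d')(Z, Q) = 32 (Function('d')(Z, Q) = Mul(8, Mul(4, Add(2, -1))) = Mul(8, Mul(4, 1)) = Mul(8, 4) = 32)
y = Rational(1, 84376) (y = Pow(84376, -1) = Rational(1, 84376) ≈ 1.1852e-5)
Function('a')(r, q) = Rational(-37, 6) (Function('a')(r, q) = Add(-1, Mul(Rational(1, 6), Add(Mul(32, -1), 1))) = Add(-1, Mul(Rational(1, 6), Add(-32, 1))) = Add(-1, Mul(Rational(1, 6), -31)) = Add(-1, Rational(-31, 6)) = Rational(-37, 6))
Add(Function('a')(N, -164), y) = Add(Rational(-37, 6), Rational(1, 84376)) = Rational(-1560953, 253128)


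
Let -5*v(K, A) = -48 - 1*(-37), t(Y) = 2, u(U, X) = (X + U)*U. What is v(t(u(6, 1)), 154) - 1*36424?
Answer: -182109/5 ≈ -36422.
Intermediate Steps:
u(U, X) = U*(U + X) (u(U, X) = (U + X)*U = U*(U + X))
v(K, A) = 11/5 (v(K, A) = -(-48 - 1*(-37))/5 = -(-48 + 37)/5 = -⅕*(-11) = 11/5)
v(t(u(6, 1)), 154) - 1*36424 = 11/5 - 1*36424 = 11/5 - 36424 = -182109/5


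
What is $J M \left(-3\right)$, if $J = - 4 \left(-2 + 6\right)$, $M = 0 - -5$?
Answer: $240$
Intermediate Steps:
$M = 5$ ($M = 0 + 5 = 5$)
$J = -16$ ($J = \left(-4\right) 4 = -16$)
$J M \left(-3\right) = \left(-16\right) 5 \left(-3\right) = \left(-80\right) \left(-3\right) = 240$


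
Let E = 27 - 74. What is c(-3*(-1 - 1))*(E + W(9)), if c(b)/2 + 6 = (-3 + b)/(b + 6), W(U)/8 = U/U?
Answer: 897/2 ≈ 448.50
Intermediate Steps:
W(U) = 8 (W(U) = 8*(U/U) = 8*1 = 8)
E = -47
c(b) = -12 + 2*(-3 + b)/(6 + b) (c(b) = -12 + 2*((-3 + b)/(b + 6)) = -12 + 2*((-3 + b)/(6 + b)) = -12 + 2*(-3 + b)/(6 + b))
c(-3*(-1 - 1))*(E + W(9)) = (2*(-39 - (-15)*(-1 - 1))/(6 - 3*(-1 - 1)))*(-47 + 8) = (2*(-39 - (-15)*(-2))/(6 - 3*(-2)))*(-39) = (2*(-39 - 5*6)/(6 + 6))*(-39) = (2*(-39 - 30)/12)*(-39) = (2*(1/12)*(-69))*(-39) = -23/2*(-39) = 897/2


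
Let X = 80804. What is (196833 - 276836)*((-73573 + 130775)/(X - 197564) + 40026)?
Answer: -26706021769691/8340 ≈ -3.2022e+9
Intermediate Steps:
(196833 - 276836)*((-73573 + 130775)/(X - 197564) + 40026) = (196833 - 276836)*((-73573 + 130775)/(80804 - 197564) + 40026) = -80003*(57202/(-116760) + 40026) = -80003*(57202*(-1/116760) + 40026) = -80003*(-28601/58380 + 40026) = -80003*2336689279/58380 = -26706021769691/8340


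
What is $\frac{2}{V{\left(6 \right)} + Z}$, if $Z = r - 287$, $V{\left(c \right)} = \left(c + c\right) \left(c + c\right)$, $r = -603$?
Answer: $- \frac{1}{373} \approx -0.002681$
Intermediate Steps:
$V{\left(c \right)} = 4 c^{2}$ ($V{\left(c \right)} = 2 c 2 c = 4 c^{2}$)
$Z = -890$ ($Z = -603 - 287 = -890$)
$\frac{2}{V{\left(6 \right)} + Z} = \frac{2}{4 \cdot 6^{2} - 890} = \frac{2}{4 \cdot 36 - 890} = \frac{2}{144 - 890} = \frac{2}{-746} = 2 \left(- \frac{1}{746}\right) = - \frac{1}{373}$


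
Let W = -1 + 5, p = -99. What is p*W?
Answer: -396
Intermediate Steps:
W = 4
p*W = -99*4 = -396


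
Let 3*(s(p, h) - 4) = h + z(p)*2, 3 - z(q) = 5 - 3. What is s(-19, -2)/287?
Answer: 4/287 ≈ 0.013937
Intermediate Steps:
z(q) = 1 (z(q) = 3 - (5 - 3) = 3 - 1*2 = 3 - 2 = 1)
s(p, h) = 14/3 + h/3 (s(p, h) = 4 + (h + 1*2)/3 = 4 + (h + 2)/3 = 4 + (2 + h)/3 = 4 + (⅔ + h/3) = 14/3 + h/3)
s(-19, -2)/287 = (14/3 + (⅓)*(-2))/287 = (14/3 - ⅔)*(1/287) = 4*(1/287) = 4/287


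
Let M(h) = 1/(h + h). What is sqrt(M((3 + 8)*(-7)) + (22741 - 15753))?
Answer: sqrt(165727254)/154 ≈ 83.594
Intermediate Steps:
M(h) = 1/(2*h)
sqrt(M((3 + 8)*(-7)) + (22741 - 15753)) = sqrt(1/(2*(((3 + 8)*(-7)))) + (22741 - 15753)) = sqrt(1/(2*((11*(-7)))) + 6988) = sqrt((1/2)/(-77) + 6988) = sqrt((1/2)*(-1/77) + 6988) = sqrt(-1/154 + 6988) = sqrt(1076151/154) = sqrt(165727254)/154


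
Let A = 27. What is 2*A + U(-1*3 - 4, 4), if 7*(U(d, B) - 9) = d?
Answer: 62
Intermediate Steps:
U(d, B) = 9 + d/7
2*A + U(-1*3 - 4, 4) = 2*27 + (9 + (-1*3 - 4)/7) = 54 + (9 + (-3 - 4)/7) = 54 + (9 + (⅐)*(-7)) = 54 + (9 - 1) = 54 + 8 = 62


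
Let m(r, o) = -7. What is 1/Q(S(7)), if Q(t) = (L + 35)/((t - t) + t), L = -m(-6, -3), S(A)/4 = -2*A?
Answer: -4/3 ≈ -1.3333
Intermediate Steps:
S(A) = -8*A (S(A) = 4*(-2*A) = -8*A)
L = 7 (L = -1*(-7) = 7)
Q(t) = 42/t (Q(t) = (7 + 35)/((t - t) + t) = 42/(0 + t) = 42/t)
1/Q(S(7)) = 1/(42/((-8*7))) = 1/(42/(-56)) = 1/(42*(-1/56)) = 1/(-¾) = -4/3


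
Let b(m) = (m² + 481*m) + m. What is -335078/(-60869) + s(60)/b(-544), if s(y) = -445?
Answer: 11274424079/2052989632 ≈ 5.4917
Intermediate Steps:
b(m) = m² + 482*m
-335078/(-60869) + s(60)/b(-544) = -335078/(-60869) - 445*(-1/(544*(482 - 544))) = -335078*(-1/60869) - 445/((-544*(-62))) = 335078/60869 - 445/33728 = 11274424079/2052989632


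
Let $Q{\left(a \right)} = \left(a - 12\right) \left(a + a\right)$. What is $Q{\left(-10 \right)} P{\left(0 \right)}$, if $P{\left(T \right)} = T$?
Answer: $0$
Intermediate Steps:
$Q{\left(a \right)} = 2 a \left(-12 + a\right)$ ($Q{\left(a \right)} = \left(-12 + a\right) 2 a = 2 a \left(-12 + a\right)$)
$Q{\left(-10 \right)} P{\left(0 \right)} = 2 \left(-10\right) \left(-12 - 10\right) 0 = 2 \left(-10\right) \left(-22\right) 0 = 440 \cdot 0 = 0$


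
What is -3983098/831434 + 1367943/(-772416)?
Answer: -702327157505/107035487424 ≈ -6.5616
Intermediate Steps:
-3983098/831434 + 1367943/(-772416) = -3983098*1/831434 + 1367943*(-1/772416) = -1991549/415717 - 455981/257472 = -702327157505/107035487424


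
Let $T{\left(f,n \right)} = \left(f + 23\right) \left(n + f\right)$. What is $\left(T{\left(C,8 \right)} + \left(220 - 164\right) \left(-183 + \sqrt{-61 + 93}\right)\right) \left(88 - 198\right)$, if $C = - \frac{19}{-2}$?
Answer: $\frac{2129435}{2} - 24640 \sqrt{2} \approx 1.0299 \cdot 10^{6}$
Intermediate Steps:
$C = \frac{19}{2}$ ($C = \left(-19\right) \left(- \frac{1}{2}\right) = \frac{19}{2} \approx 9.5$)
$T{\left(f,n \right)} = \left(23 + f\right) \left(f + n\right)$
$\left(T{\left(C,8 \right)} + \left(220 - 164\right) \left(-183 + \sqrt{-61 + 93}\right)\right) \left(88 - 198\right) = \left(\left(\left(\frac{19}{2}\right)^{2} + 23 \cdot \frac{19}{2} + 23 \cdot 8 + \frac{19}{2} \cdot 8\right) + \left(220 - 164\right) \left(-183 + \sqrt{-61 + 93}\right)\right) \left(88 - 198\right) = \left(\left(\frac{361}{4} + \frac{437}{2} + 184 + 76\right) + 56 \left(-183 + \sqrt{32}\right)\right) \left(-110\right) = \left(\frac{2275}{4} + 56 \left(-183 + 4 \sqrt{2}\right)\right) \left(-110\right) = \left(\frac{2275}{4} - \left(10248 - 224 \sqrt{2}\right)\right) \left(-110\right) = \left(- \frac{38717}{4} + 224 \sqrt{2}\right) \left(-110\right) = \frac{2129435}{2} - 24640 \sqrt{2}$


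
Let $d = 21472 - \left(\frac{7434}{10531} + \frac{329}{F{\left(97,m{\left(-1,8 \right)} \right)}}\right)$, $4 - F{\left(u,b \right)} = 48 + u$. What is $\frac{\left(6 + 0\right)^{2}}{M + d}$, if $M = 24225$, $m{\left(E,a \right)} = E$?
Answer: $\frac{284337}{360939184} \approx 0.00078777$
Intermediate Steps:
$F{\left(u,b \right)} = -44 - u$ ($F{\left(u,b \right)} = 4 - \left(48 + u\right) = -44 - u$)
$d = \frac{678416311}{31593}$ ($d = 21472 - \left(\frac{7434}{10531} + \frac{329}{-44 - 97}\right) = 21472 - \left(\frac{7434}{10531} + \frac{329}{-141}\right) = 21472 - - \frac{51415}{31593} = 21472 + \left(\frac{7}{3} - \frac{7434}{10531}\right) = 21472 + \frac{51415}{31593} = \frac{678416311}{31593} \approx 21474.0$)
$\frac{\left(6 + 0\right)^{2}}{M + d} = \frac{\left(6 + 0\right)^{2}}{24225 + \frac{678416311}{31593}} = \frac{6^{2}}{\frac{1443756736}{31593}} = 36 \cdot \frac{31593}{1443756736} = \frac{284337}{360939184}$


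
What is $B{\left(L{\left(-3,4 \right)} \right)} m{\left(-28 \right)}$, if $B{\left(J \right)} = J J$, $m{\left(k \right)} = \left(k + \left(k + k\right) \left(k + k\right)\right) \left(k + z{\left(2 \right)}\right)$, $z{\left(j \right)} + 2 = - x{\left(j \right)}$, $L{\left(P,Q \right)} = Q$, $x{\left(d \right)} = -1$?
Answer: $-1442112$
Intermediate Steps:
$z{\left(j \right)} = -1$ ($z{\left(j \right)} = -2 - -1 = -2 + 1 = -1$)
$m{\left(k \right)} = \left(-1 + k\right) \left(k + 4 k^{2}\right)$ ($m{\left(k \right)} = \left(k + \left(k + k\right) \left(k + k\right)\right) \left(k - 1\right) = \left(k + 2 k 2 k\right) \left(-1 + k\right) = \left(k + 4 k^{2}\right) \left(-1 + k\right) = \left(-1 + k\right) \left(k + 4 k^{2}\right)$)
$B{\left(J \right)} = J^{2}$
$B{\left(L{\left(-3,4 \right)} \right)} m{\left(-28 \right)} = 4^{2} \left(- 28 \left(-1 - -84 + 4 \left(-28\right)^{2}\right)\right) = 16 \left(- 28 \left(-1 + 84 + 4 \cdot 784\right)\right) = 16 \left(- 28 \left(-1 + 84 + 3136\right)\right) = 16 \left(\left(-28\right) 3219\right) = 16 \left(-90132\right) = -1442112$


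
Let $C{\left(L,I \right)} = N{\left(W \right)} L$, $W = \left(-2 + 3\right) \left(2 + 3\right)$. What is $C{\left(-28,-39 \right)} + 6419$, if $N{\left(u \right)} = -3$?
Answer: $6503$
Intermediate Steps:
$W = 5$ ($W = 1 \cdot 5 = 5$)
$C{\left(L,I \right)} = - 3 L$
$C{\left(-28,-39 \right)} + 6419 = \left(-3\right) \left(-28\right) + 6419 = 84 + 6419 = 6503$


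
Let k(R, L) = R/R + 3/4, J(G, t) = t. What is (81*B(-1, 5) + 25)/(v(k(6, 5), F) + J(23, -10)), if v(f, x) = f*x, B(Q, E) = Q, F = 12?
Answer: -56/11 ≈ -5.0909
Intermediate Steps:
k(R, L) = 7/4 (k(R, L) = 1 + 3*(¼) = 1 + ¾ = 7/4)
(81*B(-1, 5) + 25)/(v(k(6, 5), F) + J(23, -10)) = (81*(-1) + 25)/((7/4)*12 - 10) = (-81 + 25)/(21 - 10) = -56/11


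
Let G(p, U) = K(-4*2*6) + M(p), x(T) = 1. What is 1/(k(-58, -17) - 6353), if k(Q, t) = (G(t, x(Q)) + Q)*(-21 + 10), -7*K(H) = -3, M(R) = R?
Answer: -7/38729 ≈ -0.00018074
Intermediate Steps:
K(H) = 3/7 (K(H) = -⅐*(-3) = 3/7)
G(p, U) = 3/7 + p
k(Q, t) = -33/7 - 11*Q - 11*t (k(Q, t) = ((3/7 + t) + Q)*(-21 + 10) = (3/7 + Q + t)*(-11) = -33/7 - 11*Q - 11*t)
1/(k(-58, -17) - 6353) = 1/((-33/7 - 11*(-58) - 11*(-17)) - 6353) = 1/((-33/7 + 638 + 187) - 6353) = 1/(5742/7 - 6353) = 1/(-38729/7) = -7/38729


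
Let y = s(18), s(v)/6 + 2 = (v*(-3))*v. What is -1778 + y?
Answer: -7622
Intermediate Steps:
s(v) = -12 - 18*v² (s(v) = -12 + 6*((v*(-3))*v) = -12 + 6*((-3*v)*v) = -12 + 6*(-3*v²) = -12 - 18*v²)
y = -5844 (y = -12 - 18*18² = -12 - 18*324 = -12 - 5832 = -5844)
-1778 + y = -1778 - 5844 = -7622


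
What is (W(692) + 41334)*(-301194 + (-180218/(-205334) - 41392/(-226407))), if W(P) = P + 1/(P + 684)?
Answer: -404857329922547612485543/31984469797344 ≈ -1.2658e+10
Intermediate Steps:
W(P) = P + 1/(684 + P)
(W(692) + 41334)*(-301194 + (-180218/(-205334) - 41392/(-226407))) = ((1 + 692² + 684*692)/(684 + 692) + 41334)*(-301194 + (-180218/(-205334) - 41392/(-226407))) = ((1 + 478864 + 473328)/1376 + 41334)*(-301194 + (-180218*(-1/205334) - 41392*(-1/226407))) = ((1/1376)*952193 + 41334)*(-301194 + (90109/102667 + 41392/226407)) = (952193/1376 + 41334)*(-301194 + 24650900827/23244527469) = (57827777/1376)*(-7001087555597159/23244527469) = -404857329922547612485543/31984469797344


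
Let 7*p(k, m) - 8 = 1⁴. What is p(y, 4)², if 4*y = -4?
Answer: 81/49 ≈ 1.6531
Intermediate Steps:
y = -1 (y = (¼)*(-4) = -1)
p(k, m) = 9/7 (p(k, m) = 8/7 + (⅐)*1⁴ = 8/7 + (⅐)*1 = 8/7 + ⅐ = 9/7)
p(y, 4)² = (9/7)² = 81/49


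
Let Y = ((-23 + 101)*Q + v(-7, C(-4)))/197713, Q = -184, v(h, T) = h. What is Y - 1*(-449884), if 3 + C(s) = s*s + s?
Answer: 88947900933/197713 ≈ 4.4988e+5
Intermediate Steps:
C(s) = -3 + s + s² (C(s) = -3 + (s*s + s) = -3 + (s² + s) = -3 + (s + s²) = -3 + s + s²)
Y = -14359/197713 (Y = ((-23 + 101)*(-184) - 7)/197713 = (78*(-184) - 7)*(1/197713) = (-14352 - 7)*(1/197713) = -14359*1/197713 = -14359/197713 ≈ -0.072626)
Y - 1*(-449884) = -14359/197713 - 1*(-449884) = -14359/197713 + 449884 = 88947900933/197713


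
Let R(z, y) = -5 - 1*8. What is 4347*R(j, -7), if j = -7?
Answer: -56511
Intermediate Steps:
R(z, y) = -13 (R(z, y) = -5 - 8 = -13)
4347*R(j, -7) = 4347*(-13) = -56511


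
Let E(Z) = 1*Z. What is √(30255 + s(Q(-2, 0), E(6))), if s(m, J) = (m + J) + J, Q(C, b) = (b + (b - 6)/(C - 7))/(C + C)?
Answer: √1089606/6 ≈ 173.97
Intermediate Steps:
E(Z) = Z
Q(C, b) = (b + (-6 + b)/(-7 + C))/(2*C) (Q(C, b) = (b + (-6 + b)/(-7 + C))/((2*C)) = (b + (-6 + b)/(-7 + C))*(1/(2*C)) = (b + (-6 + b)/(-7 + C))/(2*C))
s(m, J) = m + 2*J (s(m, J) = (J + m) + J = m + 2*J)
√(30255 + s(Q(-2, 0), E(6))) = √(30255 + ((½)*(-6 - 6*0 - 2*0)/(-2*(-7 - 2)) + 2*6)) = √(30255 + ((½)*(-½)*(-6 + 0 + 0)/(-9) + 12)) = √(30255 + ((½)*(-½)*(-⅑)*(-6) + 12)) = √(30255 + (-⅙ + 12)) = √(30255 + 71/6) = √(181601/6) = √1089606/6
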